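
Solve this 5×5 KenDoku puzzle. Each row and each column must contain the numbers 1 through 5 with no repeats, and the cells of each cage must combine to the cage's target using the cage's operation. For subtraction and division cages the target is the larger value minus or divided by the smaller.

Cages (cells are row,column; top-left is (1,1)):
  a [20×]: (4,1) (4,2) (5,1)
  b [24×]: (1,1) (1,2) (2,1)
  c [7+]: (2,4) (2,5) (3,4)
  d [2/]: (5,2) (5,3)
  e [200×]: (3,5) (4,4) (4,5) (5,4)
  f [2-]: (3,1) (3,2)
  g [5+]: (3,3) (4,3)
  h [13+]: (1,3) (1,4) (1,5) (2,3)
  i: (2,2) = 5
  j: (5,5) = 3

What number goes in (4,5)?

4

Cage i is given, leaving (2,2) = 5.
J is a freebie, which forces (5,5) = 3.
The only place for 3 in row 4 is (4,3).
The two cells of cage g must have sum 5, which forces (3,3) = 2.
The 4 cells of cage h must have sum 13, so (1,4) = 3.
The two cells of cage d must have quotient 2, leaving (5,2) = 2.
Cage b needs product 24, which forces (1,1) = 2.
Column 2 already has 2; hence (1,2) = 4.
Cage b has product 24, leaving (2,1) = 3.
Column 2 now contains 4, which forces (4,2) = 1.
The 4 cells of cage h must have sum 13, which forces (2,3) = 4.
Column 2 already has 1, which forces (3,2) = 3.
Column 3 now contains 4; hence (5,3) = 1.
1 is placed in column 3; hence (1,3) = 5.
The 4 cells of cage h must have sum 13; hence (1,5) = 1.
1 is placed in column 5, so (2,5) = 2.
Cage c needs sum 7, leaving (3,4) = 4.
Row 3 already has 4, so (3,5) = 5.
Column 5 now contains 5, so (4,5) = 4.
Column 4 now contains 4, so (5,4) = 5.
Row 2 now contains 2, so (2,4) = 1.
Row 3 now contains 5, which forces (3,1) = 1.
4 is placed in row 4, leaving (4,1) = 5.
Column 4 now contains 5, so (4,4) = 2.
Row 5 already has 5, leaving (5,1) = 4.
The full grid is 2 4 5 3 1 / 3 5 4 1 2 / 1 3 2 4 5 / 5 1 3 2 4 / 4 2 1 5 3.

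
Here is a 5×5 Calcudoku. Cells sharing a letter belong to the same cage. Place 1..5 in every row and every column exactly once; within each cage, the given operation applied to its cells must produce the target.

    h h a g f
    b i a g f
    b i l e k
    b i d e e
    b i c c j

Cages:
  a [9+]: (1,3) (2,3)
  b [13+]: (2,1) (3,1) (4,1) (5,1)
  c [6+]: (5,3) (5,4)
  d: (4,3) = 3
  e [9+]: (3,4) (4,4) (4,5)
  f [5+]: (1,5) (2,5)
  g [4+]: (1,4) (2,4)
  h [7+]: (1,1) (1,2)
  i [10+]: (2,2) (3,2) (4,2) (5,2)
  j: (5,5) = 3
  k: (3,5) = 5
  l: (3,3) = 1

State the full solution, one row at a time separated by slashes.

2 5 4 3 1 / 3 2 5 1 4 / 4 3 1 2 5 / 1 4 3 5 2 / 5 1 2 4 3

Cage l is given, leaving (3,3) = 1.
Cage k is a single given cell, so (3,5) = 5.
Cage d is given, which forces (4,3) = 3.
J is a freebie; hence (5,5) = 3.
In row 2, 2 can only go at (2,2), so (2,2) = 2.
Cage i has sum 10; hence (3,2) = 3.
The 4 cells of cage b must have sum 13, leaving (2,1) = 3.
Row 2 already has 3; hence (2,4) = 1.
1 is placed in row 2, leaving (2,5) = 4.
3 is placed in row 3, which forces (3,1) = 4.
Row 3 already has 4, so (3,4) = 2.
Column 4 already has 1, leaving (4,4) = 5.
Column 5 already has 4, which forces (4,5) = 2.
Column 4 already has 2, so (5,4) = 4.
Column 1 now contains 3, which forces (1,1) = 2.
The two cells of cage h must have sum 7, leaving (1,2) = 5.
Cage a needs two cells with sum 9; hence (1,3) = 4.
Column 4 already has 1, which forces (1,4) = 3.
Column 5 already has 4; hence (1,5) = 1.
Row 2 now contains 4, so (2,3) = 5.
Row 4 already has 5, which forces (4,1) = 1.
The 4 cells of cage i must have sum 10; hence (4,2) = 4.
Cage b needs sum 13, which forces (5,1) = 5.
Row 5 now contains 4; hence (5,2) = 1.
Cage c's pair has sum 6; hence (5,3) = 2.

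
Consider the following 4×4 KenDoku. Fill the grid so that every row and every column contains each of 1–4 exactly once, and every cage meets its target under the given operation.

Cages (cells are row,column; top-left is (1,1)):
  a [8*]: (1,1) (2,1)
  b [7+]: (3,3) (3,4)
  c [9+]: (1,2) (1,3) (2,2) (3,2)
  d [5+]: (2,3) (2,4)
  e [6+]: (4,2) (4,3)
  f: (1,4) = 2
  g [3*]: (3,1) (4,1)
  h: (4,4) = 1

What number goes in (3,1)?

Cage f is a single given cell, which forces (1,4) = 2.
H is a freebie, leaving (4,4) = 1.
Row 1 already has 2, leaving (1,1) = 4.
The two cells of cage a must have product 8; hence (2,1) = 2.
2 is placed in row 2, which forces (2,3) = 1.
The two cells of cage g must have product 3, which forces (3,1) = 1.
Row 4 already has 1; hence (4,1) = 3.
The 4 cells of cage c must have sum 9, so (1,2) = 1.
Column 3 now contains 1, so (1,3) = 3.
The 4 cells of cage c must have sum 9; hence (2,2) = 3.
Cage d needs two cells with sum 5, leaving (2,4) = 4.
Cage c needs sum 9, which forces (3,2) = 2.
Column 3 already has 3, leaving (3,3) = 4.
4 is placed in column 4, leaving (3,4) = 3.
2 is placed in column 2; hence (4,2) = 4.
4 is placed in column 3, so (4,3) = 2.
Completed grid: 4 1 3 2 / 2 3 1 4 / 1 2 4 3 / 3 4 2 1.

1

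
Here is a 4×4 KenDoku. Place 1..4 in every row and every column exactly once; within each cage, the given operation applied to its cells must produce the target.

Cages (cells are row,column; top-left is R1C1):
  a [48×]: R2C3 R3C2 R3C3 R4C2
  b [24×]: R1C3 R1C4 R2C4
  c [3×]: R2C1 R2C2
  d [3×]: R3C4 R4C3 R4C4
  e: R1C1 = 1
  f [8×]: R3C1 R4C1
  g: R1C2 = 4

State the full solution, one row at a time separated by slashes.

1 4 3 2 / 3 1 2 4 / 2 3 4 1 / 4 2 1 3

Cage e is given, which forces R1C1 = 1.
G is a freebie; hence R1C2 = 4.
Column 1 already has 1; hence R2C1 = 3.
3 is placed in row 2; hence R2C2 = 1.
Cage d has product 3, so R3C4 = 1.
The 3 cells of cage d must have product 3, so R4C3 = 1.
Cage d needs product 3; hence R4C4 = 3.
Cage b needs product 24, which forces R1C3 = 3.
Column 4 now contains 3, which forces R1C4 = 2.
The 3 cells of cage b must have product 24, so R2C4 = 4.
Cage a needs product 48, so R3C2 = 3.
Row 4 now contains 3; hence R4C2 = 2.
4 is placed in row 2, which forces R2C3 = 2.
The two cells of cage f must have product 8, so R3C1 = 2.
Cage a has product 48, leaving R3C3 = 4.
Row 4 now contains 2, so R4C1 = 4.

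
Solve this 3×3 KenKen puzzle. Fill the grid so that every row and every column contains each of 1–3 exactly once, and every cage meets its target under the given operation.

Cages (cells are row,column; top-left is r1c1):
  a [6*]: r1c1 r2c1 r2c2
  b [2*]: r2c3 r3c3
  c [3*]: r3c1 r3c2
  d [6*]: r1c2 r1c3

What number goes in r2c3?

Row 1 needs a 1, and only r1c1 is open for it.
1 is placed in column 1, which forces r3c1 = 3.
Cage c's pair has product 3; hence r3c2 = 1.
Row 3 now contains 1, so r3c3 = 2.
The two cells of cage d must have product 6, leaving r1c2 = 2.
Column 3 now contains 2; hence r1c3 = 3.
Column 1 now contains 3, so r2c1 = 2.
Cage a needs product 6, which forces r2c2 = 3.
Column 3 now contains 2, so r2c3 = 1.
Filled in: 1 2 3 / 2 3 1 / 3 1 2.

1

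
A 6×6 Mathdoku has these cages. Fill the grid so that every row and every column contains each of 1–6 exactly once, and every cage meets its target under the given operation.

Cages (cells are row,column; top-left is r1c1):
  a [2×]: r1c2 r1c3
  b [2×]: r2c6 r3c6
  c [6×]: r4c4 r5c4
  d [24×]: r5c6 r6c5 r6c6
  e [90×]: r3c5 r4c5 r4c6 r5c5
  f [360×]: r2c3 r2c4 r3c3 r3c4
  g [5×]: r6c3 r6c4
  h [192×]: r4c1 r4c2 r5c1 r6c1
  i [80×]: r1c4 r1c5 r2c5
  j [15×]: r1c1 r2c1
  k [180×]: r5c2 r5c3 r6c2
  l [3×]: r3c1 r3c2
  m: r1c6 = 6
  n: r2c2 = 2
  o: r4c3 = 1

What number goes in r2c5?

Cage i needs product 80, so r1c4 = 4.
Cage i needs product 80, which forces r1c5 = 5.
M is a freebie, which forces r1c6 = 6.
N is a freebie, which forces r2c2 = 2.
Cage i needs product 80, leaving r2c5 = 4.
2 is placed in row 2, which forces r2c6 = 1.
1 is placed in column 6, which forces r3c6 = 2.
Cage h needs product 192, which forces r4c2 = 4.
Cage o is given, which forces r4c3 = 1.
The 3 cells of cage k must have product 180, leaving r5c2 = 5.
The 3 cells of cage k must have product 180, so r5c3 = 6.
Cage k has product 180, so r6c2 = 6.
1 is placed in column 3, leaving r6c3 = 5.
Row 6 already has 5; hence r6c4 = 1.
5 is placed in row 1, which forces r1c1 = 3.
2 is placed in column 2, which forces r1c2 = 1.
1 is placed in column 3, so r1c3 = 2.
Cage j needs two cells with product 15, so r2c1 = 5.
Column 3 already has 5, which forces r2c3 = 3.
Row 2 now contains 5, leaving r2c4 = 6.
Column 1 already has 3, so r3c1 = 1.
Column 2 now contains 1, so r3c2 = 3.
The 4 cells of cage f must have product 360, leaving r3c3 = 4.
Column 4 now contains 6, leaving r3c4 = 5.
Row 3 now contains 3, leaving r3c5 = 6.
Cage h needs product 192; hence r4c1 = 6.
Column 5 now contains 6, which forces r4c5 = 3.
Cage e has product 90, so r4c6 = 5.
Column 5 already has 3, leaving r5c5 = 1.
The 3 cells of cage d must have product 24, which forces r6c5 = 2.
3 is placed in row 4, leaving r4c4 = 2.
Cage h needs product 192, leaving r5c1 = 2.
The two cells of cage c must have product 6, so r5c4 = 3.
Row 5 already has 3, so r5c6 = 4.
2 is placed in row 6, which forces r6c1 = 4.
4 is placed in column 6, leaving r6c6 = 3.
The full grid is 3 1 2 4 5 6 / 5 2 3 6 4 1 / 1 3 4 5 6 2 / 6 4 1 2 3 5 / 2 5 6 3 1 4 / 4 6 5 1 2 3.

4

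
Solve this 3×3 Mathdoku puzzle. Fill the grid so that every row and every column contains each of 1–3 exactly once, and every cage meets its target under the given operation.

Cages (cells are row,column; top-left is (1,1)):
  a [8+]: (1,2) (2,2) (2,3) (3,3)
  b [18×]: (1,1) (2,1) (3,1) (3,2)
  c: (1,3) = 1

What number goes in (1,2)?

2

C is a freebie, leaving (1,3) = 1.
Cage b needs product 18, so (3,2) = 3.
3 is placed in row 3; hence (3,3) = 2.
Column 2 now contains 3; hence (1,2) = 2.
Cage a needs sum 8, which forces (2,2) = 1.
Column 3 already has 2, which forces (2,3) = 3.
2 is placed in row 3, leaving (3,1) = 1.
Row 1 already has 2, so (1,1) = 3.
Row 2 already has 3, which forces (2,1) = 2.
Filled in: 3 2 1 / 2 1 3 / 1 3 2.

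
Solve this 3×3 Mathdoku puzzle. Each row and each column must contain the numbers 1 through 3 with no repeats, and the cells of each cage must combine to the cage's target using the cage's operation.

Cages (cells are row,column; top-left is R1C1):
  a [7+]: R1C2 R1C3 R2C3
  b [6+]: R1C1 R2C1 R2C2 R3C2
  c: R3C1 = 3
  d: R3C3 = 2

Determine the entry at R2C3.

C is a freebie, leaving R3C1 = 3.
Cage d is given, leaving R3C3 = 2.
The 4 cells of cage b must have sum 6, so R1C1 = 2.
Cage a needs sum 7, leaving R1C2 = 3.
The 3 cells of cage a must have sum 7; hence R1C3 = 1.
Cage b needs sum 6, leaving R2C1 = 1.
The 4 cells of cage b must have sum 6, which forces R2C2 = 2.
Column 3 now contains 2; hence R2C3 = 3.
Row 3 already has 2, which forces R3C2 = 1.
The full grid is 2 3 1 / 1 2 3 / 3 1 2.

3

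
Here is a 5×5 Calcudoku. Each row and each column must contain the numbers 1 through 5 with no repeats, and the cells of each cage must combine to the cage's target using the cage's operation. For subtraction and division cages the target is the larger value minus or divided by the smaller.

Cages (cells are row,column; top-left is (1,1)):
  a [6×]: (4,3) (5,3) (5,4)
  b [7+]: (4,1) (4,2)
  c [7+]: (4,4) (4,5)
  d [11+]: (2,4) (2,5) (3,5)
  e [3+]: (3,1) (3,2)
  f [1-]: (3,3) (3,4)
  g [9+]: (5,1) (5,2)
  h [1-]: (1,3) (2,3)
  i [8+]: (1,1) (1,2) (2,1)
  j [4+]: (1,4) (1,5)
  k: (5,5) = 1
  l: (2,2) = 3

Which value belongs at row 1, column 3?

L is a freebie, leaving (2,2) = 3.
Cage k is a single given cell, leaving (5,5) = 1.
Cage j's pair has sum 4, leaving (1,4) = 1.
1 is placed in column 5, so (1,5) = 3.
The 3 cells of cage a must have product 6, leaving (4,3) = 1.
In row 2, 1 can only go at (2,1), so (2,1) = 1.
1 is placed in column 1, so (3,1) = 2.
The two cells of cage e must have sum 3, leaving (3,2) = 1.
Column 1 already has 2, leaving (1,1) = 5.
Cage i has sum 8, which forces (1,2) = 2.
5 is placed in row 1; hence (1,3) = 4.
Column 3 now contains 4; hence (2,3) = 5.
Column 3 already has 5; hence (3,3) = 3.
Column 1 already has 5, which forces (4,1) = 3.
Column 2 now contains 2, leaving (4,2) = 4.
Column 1 already has 5, so (5,1) = 4.
Column 2 now contains 4, so (5,2) = 5.
3 is placed in column 3; hence (5,3) = 2.
2 is placed in row 5; hence (5,4) = 3.
The two cells of cage f must have difference 1, so (3,4) = 4.
Cage d has sum 11, so (3,5) = 5.
Column 5 already has 5, leaving (4,5) = 2.
Column 4 already has 4; hence (2,4) = 2.
Column 5 now contains 2, so (2,5) = 4.
2 is placed in row 4, leaving (4,4) = 5.
Filled in: 5 2 4 1 3 / 1 3 5 2 4 / 2 1 3 4 5 / 3 4 1 5 2 / 4 5 2 3 1.

4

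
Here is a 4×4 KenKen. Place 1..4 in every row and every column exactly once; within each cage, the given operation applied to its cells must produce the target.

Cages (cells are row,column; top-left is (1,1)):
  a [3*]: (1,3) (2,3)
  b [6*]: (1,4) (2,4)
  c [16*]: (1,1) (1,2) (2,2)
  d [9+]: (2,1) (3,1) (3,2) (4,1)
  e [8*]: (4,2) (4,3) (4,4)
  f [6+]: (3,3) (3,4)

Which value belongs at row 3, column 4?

Row 4 needs a 3, and only (4,1) is open for it.
Row 2 needs a 4, and only (2,2) is open for it.
Cage c has product 16, so (1,1) = 4.
4 is placed in column 2, which forces (1,2) = 1.
1 is placed in row 1, leaving (1,3) = 3.
Row 1 now contains 3, which forces (1,4) = 2.
Column 3 already has 3, leaving (2,3) = 1.
Column 4 already has 2, so (2,4) = 3.
1 is placed in column 2, leaving (3,2) = 3.
Column 4 already has 2, so (3,4) = 4.
1 is placed in column 2; hence (4,2) = 2.
Row 4 now contains 2, so (4,3) = 4.
4 is placed in column 4, so (4,4) = 1.
Row 2 now contains 1, leaving (2,1) = 2.
The 4 cells of cage d must have sum 9, which forces (3,1) = 1.
4 is placed in row 3; hence (3,3) = 2.
Filled in: 4 1 3 2 / 2 4 1 3 / 1 3 2 4 / 3 2 4 1.

4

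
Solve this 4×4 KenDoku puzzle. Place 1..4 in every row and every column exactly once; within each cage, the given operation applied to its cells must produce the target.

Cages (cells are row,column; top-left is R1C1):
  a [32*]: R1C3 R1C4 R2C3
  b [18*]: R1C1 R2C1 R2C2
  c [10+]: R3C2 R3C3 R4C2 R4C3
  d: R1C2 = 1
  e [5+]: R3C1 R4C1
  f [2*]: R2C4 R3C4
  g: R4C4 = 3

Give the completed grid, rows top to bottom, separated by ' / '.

Cage b has product 18, leaving R1C1 = 3.
D is a freebie, leaving R1C2 = 1.
The 3 cells of cage a must have product 32, so R1C3 = 2.
Cage a needs product 32, which forces R1C4 = 4.
Cage b needs product 18, leaving R2C1 = 2.
Cage b has product 18; hence R2C2 = 3.
Cage a has product 32, which forces R2C3 = 4.
Row 2 now contains 2, leaving R2C4 = 1.
Column 4 already has 1, which forces R3C4 = 2.
Cage g is a single given cell, so R4C4 = 3.
Row 3 already has 2, so R3C2 = 4.
Cage c needs sum 10, so R3C3 = 3.
The 4 cells of cage c must have sum 10, which forces R4C2 = 2.
Row 4 already has 3, so R4C3 = 1.
4 is placed in row 3, so R3C1 = 1.
Row 4 now contains 1; hence R4C1 = 4.

3 1 2 4 / 2 3 4 1 / 1 4 3 2 / 4 2 1 3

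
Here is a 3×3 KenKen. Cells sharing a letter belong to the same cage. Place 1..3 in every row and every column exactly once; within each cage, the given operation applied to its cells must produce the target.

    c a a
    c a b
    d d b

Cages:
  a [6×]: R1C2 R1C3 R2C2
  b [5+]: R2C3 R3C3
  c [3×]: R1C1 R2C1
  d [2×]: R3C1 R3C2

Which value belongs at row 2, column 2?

In row 3, 3 can only go at R3C3, so R3C3 = 3.
Column 3 already has 3, so R2C3 = 2.
Cage a has product 6, so R1C2 = 2.
Column 3 now contains 2; hence R1C3 = 1.
The 3 cells of cage a must have product 6; hence R2C2 = 3.
Column 2 now contains 2; hence R3C2 = 1.
Row 1 already has 1; hence R1C1 = 3.
Row 2 already has 3, so R2C1 = 1.
1 is placed in row 3, so R3C1 = 2.
Filled in: 3 2 1 / 1 3 2 / 2 1 3.

3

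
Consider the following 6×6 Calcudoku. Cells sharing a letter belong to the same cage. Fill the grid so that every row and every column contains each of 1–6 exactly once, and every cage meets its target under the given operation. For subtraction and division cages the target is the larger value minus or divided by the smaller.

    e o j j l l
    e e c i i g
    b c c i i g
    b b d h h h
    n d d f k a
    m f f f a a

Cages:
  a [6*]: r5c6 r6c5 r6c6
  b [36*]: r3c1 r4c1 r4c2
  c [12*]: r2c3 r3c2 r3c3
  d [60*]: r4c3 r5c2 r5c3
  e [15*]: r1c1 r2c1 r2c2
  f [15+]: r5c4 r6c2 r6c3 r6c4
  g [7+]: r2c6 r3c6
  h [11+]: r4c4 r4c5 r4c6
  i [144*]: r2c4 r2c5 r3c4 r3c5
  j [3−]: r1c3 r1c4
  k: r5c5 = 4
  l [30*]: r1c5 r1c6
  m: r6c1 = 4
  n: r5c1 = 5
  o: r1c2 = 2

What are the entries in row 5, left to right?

5 6 2 3 4 1

Cage o is a single given cell, leaving r1c2 = 2.
Cage n is a single given cell, which forces r5c1 = 5.
Cage k is given, which forces r5c5 = 4.
Cage m is a single given cell, which forces r6c1 = 4.
Cage e needs product 15, so r2c2 = 5.
Cage d has product 60, which forces r4c3 = 5.
The 3 cells of cage d must have product 60, so r5c2 = 6.
Cage d has product 60, leaving r5c3 = 2.
Column 2 already has 6, so r4c2 = 3.
Column 2 now contains 3; hence r6c2 = 1.
Cage f needs sum 15, leaving r6c3 = 6.
Cage f needs sum 15; hence r6c4 = 5.
Column 2 now contains 1; hence r3c2 = 4.
The 4 cells of cage f must have sum 15, which forces r5c4 = 3.
Cage a has product 6, so r5c6 = 1.
The only place for 5 in row 3 is r3c6.
Cage l's pair has product 30, so r1c5 = 5.
5 is placed in column 6, which forces r1c6 = 6.
Cage g's pair has sum 7; hence r2c6 = 2.
6 is placed in column 6, which forces r4c6 = 4.
Column 6 already has 2, so r6c6 = 3.
The 4 cells of cage i must have product 144, so r2c4 = 4.
3 is placed in row 6, so r6c5 = 2.
Cage j needs two cells with difference 3, leaving r1c3 = 4.
Column 4 already has 4; hence r1c4 = 1.
1 is placed in column 4; hence r4c4 = 6.
Row 4 already has 6; hence r4c5 = 1.
Row 1 already has 1, leaving r1c1 = 3.
Cage e has product 15, leaving r2c1 = 1.
1 is placed in row 2, so r2c3 = 3.
3 is placed in row 2, which forces r2c5 = 6.
Cage b has product 36; hence r3c1 = 6.
Column 3 already has 3, so r3c3 = 1.
Column 4 now contains 6, so r3c4 = 2.
6 is placed in column 5, leaving r3c5 = 3.
Row 4 already has 6, leaving r4c1 = 2.
Filled in: 3 2 4 1 5 6 / 1 5 3 4 6 2 / 6 4 1 2 3 5 / 2 3 5 6 1 4 / 5 6 2 3 4 1 / 4 1 6 5 2 3.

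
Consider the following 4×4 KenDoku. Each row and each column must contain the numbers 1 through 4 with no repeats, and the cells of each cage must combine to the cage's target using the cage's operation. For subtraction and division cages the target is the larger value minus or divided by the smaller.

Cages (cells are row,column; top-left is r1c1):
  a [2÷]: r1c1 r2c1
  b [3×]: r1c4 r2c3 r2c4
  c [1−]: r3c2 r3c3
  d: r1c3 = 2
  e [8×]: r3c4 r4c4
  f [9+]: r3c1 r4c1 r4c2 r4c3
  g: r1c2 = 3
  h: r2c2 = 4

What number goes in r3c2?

2

Cage g is given, leaving r1c2 = 3.
Cage d is a single given cell, leaving r1c3 = 2.
Cage b needs product 3, leaving r1c4 = 1.
H is a freebie, so r2c2 = 4.
Cage b needs product 3, which forces r2c3 = 1.
Cage b needs product 3, so r2c4 = 3.
1 is placed in row 1, leaving r1c1 = 4.
Row 2 already has 1; hence r2c1 = 2.
Cage c's pair has difference 1, leaving r3c2 = 2.
Cage c's pair has difference 1, which forces r3c3 = 3.
2 is placed in row 3, so r3c4 = 4.
Column 2 already has 2, which forces r4c2 = 1.
Column 3 now contains 3, so r4c3 = 4.
Column 4 already has 4; hence r4c4 = 2.
Row 3 now contains 3; hence r3c1 = 1.
1 is placed in row 4, so r4c1 = 3.
Filled in: 4 3 2 1 / 2 4 1 3 / 1 2 3 4 / 3 1 4 2.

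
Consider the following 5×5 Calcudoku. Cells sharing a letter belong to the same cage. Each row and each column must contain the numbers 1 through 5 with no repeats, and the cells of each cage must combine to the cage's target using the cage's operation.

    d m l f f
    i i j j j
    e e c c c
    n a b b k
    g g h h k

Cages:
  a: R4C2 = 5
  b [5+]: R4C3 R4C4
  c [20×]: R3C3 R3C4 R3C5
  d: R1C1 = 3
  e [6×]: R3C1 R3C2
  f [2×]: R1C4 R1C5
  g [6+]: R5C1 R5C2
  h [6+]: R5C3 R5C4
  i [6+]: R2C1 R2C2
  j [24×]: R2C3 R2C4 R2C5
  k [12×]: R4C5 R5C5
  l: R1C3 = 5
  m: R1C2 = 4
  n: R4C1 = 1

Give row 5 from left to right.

4 2 1 5 3

Cage d is given, which forces R1C1 = 3.
Cage m is given, which forces R1C2 = 4.
Cage l is a single given cell, which forces R1C3 = 5.
3 is placed in column 1; hence R3C1 = 2.
Row 3 now contains 2, so R3C2 = 3.
N is a freebie, which forces R4C1 = 1.
A is a freebie; hence R4C2 = 5.
In row 2, 1 can only go at R2C2, so R2C2 = 1.
Cage i's pair has sum 6, leaving R2C1 = 5.
Cage g's pair has sum 6, so R5C1 = 4.
Column 2 now contains 1, which forces R5C2 = 2.
Row 5 now contains 2, which forces R5C3 = 1.
Row 5 now contains 2, so R5C4 = 5.
Row 5 now contains 4; hence R5C5 = 3.
Column 3 now contains 1, which forces R3C3 = 4.
The 3 cells of cage c must have product 20, leaving R3C4 = 1.
The 3 cells of cage c must have product 20; hence R3C5 = 5.
3 is placed in column 5; hence R4C5 = 4.
Column 4 now contains 1; hence R1C4 = 2.
Cage f's pair has product 2, so R1C5 = 1.
Cage j has product 24, which forces R2C3 = 3.
The 3 cells of cage j must have product 24, so R2C4 = 4.
Column 5 already has 4, so R2C5 = 2.
Column 3 already has 3; hence R4C3 = 2.
2 is placed in column 4, leaving R4C4 = 3.
Completed grid: 3 4 5 2 1 / 5 1 3 4 2 / 2 3 4 1 5 / 1 5 2 3 4 / 4 2 1 5 3.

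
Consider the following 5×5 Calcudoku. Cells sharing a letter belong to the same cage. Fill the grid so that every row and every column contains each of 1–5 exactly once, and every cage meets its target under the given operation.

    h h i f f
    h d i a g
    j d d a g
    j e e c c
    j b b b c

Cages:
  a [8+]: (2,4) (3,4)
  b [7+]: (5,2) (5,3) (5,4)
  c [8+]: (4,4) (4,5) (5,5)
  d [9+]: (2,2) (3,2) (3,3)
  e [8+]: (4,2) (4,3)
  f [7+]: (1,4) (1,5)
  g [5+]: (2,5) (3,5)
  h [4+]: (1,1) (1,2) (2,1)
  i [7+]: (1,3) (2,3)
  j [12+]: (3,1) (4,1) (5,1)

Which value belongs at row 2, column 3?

The 3 cells of cage h must have sum 4, so (1,1) = 2.
The 3 cells of cage h must have sum 4, which forces (1,2) = 1.
The 3 cells of cage h must have sum 4, leaving (2,1) = 1.
In row 1, 5 can only go at (1,3), so (1,3) = 5.
Cage i needs two cells with sum 7, which forces (2,3) = 2.
Cage e needs two cells with sum 8, leaving (4,2) = 5.
Column 3 now contains 5, which forces (4,3) = 3.
Cage d needs sum 9; hence (2,2) = 3.
Row 2 already has 3, which forces (2,4) = 5.
Row 2 already has 3, which forces (2,5) = 4.
Cage d needs sum 9; hence (3,2) = 2.
Cage d needs sum 9, leaving (3,3) = 4.
5 is placed in column 4, which forces (3,4) = 3.
2 is placed in row 3, leaving (3,5) = 1.
Row 4 already has 3, which forces (4,1) = 4.
1 is placed in column 5, which forces (4,5) = 2.
Column 2 now contains 2, leaving (5,2) = 4.
Column 3 now contains 4; hence (5,3) = 1.
Row 5 now contains 1, so (5,4) = 2.
Column 4 already has 3, leaving (1,4) = 4.
Column 5 now contains 4, which forces (1,5) = 3.
Row 3 already has 3, which forces (3,1) = 5.
2 is placed in row 4, which forces (4,4) = 1.
Cage j needs sum 12, so (5,1) = 3.
Cage c has sum 8; hence (5,5) = 5.
The full grid is 2 1 5 4 3 / 1 3 2 5 4 / 5 2 4 3 1 / 4 5 3 1 2 / 3 4 1 2 5.

2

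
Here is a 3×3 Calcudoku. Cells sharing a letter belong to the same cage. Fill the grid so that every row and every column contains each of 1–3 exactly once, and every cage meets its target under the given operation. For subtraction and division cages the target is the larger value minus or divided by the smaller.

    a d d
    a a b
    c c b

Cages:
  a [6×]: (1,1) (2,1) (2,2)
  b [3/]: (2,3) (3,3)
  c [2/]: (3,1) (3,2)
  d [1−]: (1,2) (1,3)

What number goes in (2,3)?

Row 3 needs a 3, and only (3,3) is open for it.
Column 3 now contains 3, leaving (2,3) = 1.
The 3 cells of cage a must have product 6, which forces (1,1) = 1.
1 is placed in row 1, leaving (1,2) = 3.
1 is placed in column 3; hence (1,3) = 2.
Column 2 now contains 3; hence (2,2) = 2.
Column 1 already has 1, which forces (3,1) = 2.
Column 2 now contains 2; hence (3,2) = 1.
Row 2 already has 2, so (2,1) = 3.
Filled in: 1 3 2 / 3 2 1 / 2 1 3.

1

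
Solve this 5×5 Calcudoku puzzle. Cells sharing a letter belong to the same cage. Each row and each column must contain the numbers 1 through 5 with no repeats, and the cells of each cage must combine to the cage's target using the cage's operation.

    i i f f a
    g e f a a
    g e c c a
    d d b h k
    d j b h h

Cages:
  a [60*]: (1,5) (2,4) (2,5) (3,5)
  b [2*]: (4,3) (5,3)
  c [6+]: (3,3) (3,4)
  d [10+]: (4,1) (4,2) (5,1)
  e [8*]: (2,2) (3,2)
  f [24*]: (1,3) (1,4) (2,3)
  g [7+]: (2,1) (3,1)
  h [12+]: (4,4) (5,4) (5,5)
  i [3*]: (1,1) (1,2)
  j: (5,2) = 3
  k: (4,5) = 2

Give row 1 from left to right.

Cage k is a single given cell, leaving (4,5) = 2.
Cage j is given, leaving (5,2) = 3.
The two cells of cage i must have product 3, which forces (1,1) = 3.
3 is placed in column 2, which forces (1,2) = 1.
Row 4 already has 2, leaving (4,3) = 1.
Cage b's pair has product 2, which forces (5,3) = 2.
Column 3 already has 2, so (1,3) = 4.
The 3 cells of cage f must have product 24, which forces (1,4) = 2.
4 is placed in row 1, which forces (1,5) = 5.
Cage f has product 24, so (2,3) = 3.
4 is placed in column 3, leaving (3,3) = 5.
Column 4 now contains 2, which forces (3,4) = 1.
The 3 cells of cage h must have sum 12; hence (4,4) = 3.
Cage d has sum 10, so (5,1) = 1.
5 is placed in column 5, which forces (5,5) = 4.
The two cells of cage g must have sum 7, which forces (2,1) = 5.
Cage a needs product 60, leaving (2,4) = 4.
4 is placed in column 5, so (2,5) = 1.
5 is placed in row 3, which forces (3,1) = 2.
2 is placed in row 3, leaving (3,2) = 4.
4 is placed in column 5, which forces (3,5) = 3.
5 is placed in column 1, leaving (4,1) = 4.
Column 2 now contains 4, leaving (4,2) = 5.
Row 5 now contains 4, leaving (5,4) = 5.
4 is placed in row 2, leaving (2,2) = 2.
The full grid is 3 1 4 2 5 / 5 2 3 4 1 / 2 4 5 1 3 / 4 5 1 3 2 / 1 3 2 5 4.

3 1 4 2 5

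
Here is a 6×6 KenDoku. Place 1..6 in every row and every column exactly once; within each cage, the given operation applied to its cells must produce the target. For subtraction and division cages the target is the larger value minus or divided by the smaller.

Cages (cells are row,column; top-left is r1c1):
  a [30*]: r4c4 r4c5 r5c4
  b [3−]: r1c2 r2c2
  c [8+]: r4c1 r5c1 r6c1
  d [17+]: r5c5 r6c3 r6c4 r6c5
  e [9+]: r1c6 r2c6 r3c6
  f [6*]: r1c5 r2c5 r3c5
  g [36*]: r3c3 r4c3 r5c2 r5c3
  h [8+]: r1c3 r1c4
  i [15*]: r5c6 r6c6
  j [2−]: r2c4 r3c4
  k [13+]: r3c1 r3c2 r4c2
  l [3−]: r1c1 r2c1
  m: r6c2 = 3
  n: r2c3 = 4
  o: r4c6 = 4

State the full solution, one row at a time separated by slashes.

Cage n is given, so r2c3 = 4.
Cage o is a single given cell, which forces r4c6 = 4.
Cage m is a single given cell, which forces r6c2 = 3.
Row 6 already has 3, so r6c6 = 5.
Column 6 now contains 5, which forces r5c6 = 3.
In row 5, 4 can only go at r5c1, so r5c1 = 4.
The 3 cells of cage c must have sum 8, leaving r4c1 = 3.
Cage c needs sum 8, so r6c1 = 1.
Cage g has product 36; hence r3c3 = 3.
Cage d needs sum 17, leaving r5c5 = 5.
Cage a needs product 30; hence r4c4 = 5.
In row 1, 4 can only go at r1c2, so r1c2 = 4.
Cage b needs two cells with difference 3, leaving r2c2 = 1.
The only place for 5 in row 2 is r2c1.
5 is placed in column 1, which forces r1c1 = 2.
Column 1 now contains 2, leaving r3c1 = 6.
Cage k has sum 13, leaving r3c2 = 5.
Cage h needs two cells with sum 8, leaving r1c3 = 5.
The two cells of cage h must have sum 8, leaving r1c4 = 3.
Row 1 now contains 3, so r1c5 = 1.
Row 1 already has 1, which forces r1c6 = 6.
6 is placed in column 6; hence r2c6 = 2.
Column 5 now contains 1, so r3c5 = 2.
Column 6 already has 2; hence r3c6 = 1.
Cage k needs sum 13, which forces r4c2 = 2.
Column 5 now contains 1, which forces r4c5 = 6.
Column 2 now contains 2, so r5c2 = 6.
Row 5 already has 6; hence r5c4 = 1.
Column 5 already has 6; hence r6c5 = 4.
Row 2 already has 2, so r2c4 = 6.
Row 2 already has 2, which forces r2c5 = 3.
Row 3 already has 1, leaving r3c4 = 4.
Row 4 now contains 6, which forces r4c3 = 1.
Row 5 already has 1; hence r5c3 = 2.
Column 3 now contains 2, leaving r6c3 = 6.
6 is placed in column 4, which forces r6c4 = 2.

2 4 5 3 1 6 / 5 1 4 6 3 2 / 6 5 3 4 2 1 / 3 2 1 5 6 4 / 4 6 2 1 5 3 / 1 3 6 2 4 5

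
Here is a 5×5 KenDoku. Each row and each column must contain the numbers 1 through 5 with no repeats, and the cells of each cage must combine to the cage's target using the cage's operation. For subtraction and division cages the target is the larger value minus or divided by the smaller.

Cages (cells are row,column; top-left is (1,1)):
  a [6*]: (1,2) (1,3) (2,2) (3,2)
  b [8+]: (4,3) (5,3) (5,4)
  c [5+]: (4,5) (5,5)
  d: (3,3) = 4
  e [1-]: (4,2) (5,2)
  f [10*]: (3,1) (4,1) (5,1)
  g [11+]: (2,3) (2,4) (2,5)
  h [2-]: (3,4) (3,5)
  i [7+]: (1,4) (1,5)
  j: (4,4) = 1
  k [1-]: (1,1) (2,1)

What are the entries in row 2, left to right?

The 4 cells of cage a must have product 6, which forces (1,3) = 1.
D is a freebie, leaving (3,3) = 4.
Cage j is a single given cell, leaving (4,4) = 1.
The 3 cells of cage b must have sum 8; hence (4,3) = 3.
Cage b has sum 8; hence (5,3) = 2.
Cage b has sum 8, leaving (5,4) = 3.
Row 5 already has 3, which forces (5,5) = 1.
Column 3 now contains 2, leaving (2,3) = 5.
Cage f has product 10; hence (3,1) = 1.
3 is placed in column 4, leaving (3,4) = 5.
Cage h's pair has difference 2, leaving (3,5) = 3.
Cage f needs product 10, leaving (4,1) = 2.
Cage c needs two cells with sum 5, so (4,5) = 4.
Row 5 now contains 1, leaving (5,1) = 5.
Row 5 now contains 5; hence (5,2) = 4.
Cage a needs product 6; hence (1,2) = 3.
Cage i needs two cells with sum 7, which forces (1,4) = 2.
Cage i's pair has sum 7; hence (1,5) = 5.
The 4 cells of cage a must have product 6; hence (2,2) = 1.
Cage g needs sum 11, leaving (2,4) = 4.
Column 5 already has 4; hence (2,5) = 2.
Row 3 now contains 3; hence (3,2) = 2.
4 is placed in row 4; hence (4,2) = 5.
Row 1 already has 3, leaving (1,1) = 4.
4 is placed in row 2, so (2,1) = 3.
Completed grid: 4 3 1 2 5 / 3 1 5 4 2 / 1 2 4 5 3 / 2 5 3 1 4 / 5 4 2 3 1.

3 1 5 4 2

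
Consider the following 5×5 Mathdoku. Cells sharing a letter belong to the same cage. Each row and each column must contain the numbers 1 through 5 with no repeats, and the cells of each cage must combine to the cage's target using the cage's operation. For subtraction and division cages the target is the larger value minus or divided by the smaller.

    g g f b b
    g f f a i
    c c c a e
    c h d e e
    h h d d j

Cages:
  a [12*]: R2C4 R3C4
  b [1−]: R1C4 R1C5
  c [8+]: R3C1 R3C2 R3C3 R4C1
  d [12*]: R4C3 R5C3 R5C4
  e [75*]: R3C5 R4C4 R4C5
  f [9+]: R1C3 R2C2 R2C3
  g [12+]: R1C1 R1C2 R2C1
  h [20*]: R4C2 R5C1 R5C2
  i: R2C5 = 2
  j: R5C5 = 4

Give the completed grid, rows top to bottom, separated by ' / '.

I is a freebie, leaving R2C5 = 2.
Cage e has product 75; hence R3C5 = 5.
Cage e needs product 75, leaving R4C4 = 5.
Cage e has product 75; hence R4C5 = 3.
J is a freebie, leaving R5C5 = 4.
Cage b needs two cells with difference 1; hence R1C4 = 2.
4 is placed in column 5, so R1C5 = 1.
Cage d needs product 12, so R4C3 = 4.
4 is placed in row 4; hence R4C2 = 2.
Cage h needs product 20, leaving R5C1 = 2.
The 3 cells of cage h must have product 20, so R5C2 = 5.
Cage c needs sum 8, which forces R3C1 = 4.
The 4 cells of cage c must have sum 8, leaving R3C2 = 1.
Cage c has sum 8, which forces R3C3 = 2.
Row 3 now contains 4, so R3C4 = 3.
Row 4 now contains 2, which forces R4C1 = 1.
Column 4 now contains 3, so R5C4 = 1.
The 3 cells of cage g must have sum 12, leaving R1C2 = 4.
The 3 cells of cage f must have sum 9; hence R1C3 = 5.
1 is placed in column 2; hence R2C2 = 3.
Cage f needs sum 9; hence R2C3 = 1.
Column 4 now contains 3, which forces R2C4 = 4.
Row 5 already has 1, so R5C3 = 3.
5 is placed in row 1, so R1C1 = 3.
Row 2 now contains 3, which forces R2C1 = 5.

3 4 5 2 1 / 5 3 1 4 2 / 4 1 2 3 5 / 1 2 4 5 3 / 2 5 3 1 4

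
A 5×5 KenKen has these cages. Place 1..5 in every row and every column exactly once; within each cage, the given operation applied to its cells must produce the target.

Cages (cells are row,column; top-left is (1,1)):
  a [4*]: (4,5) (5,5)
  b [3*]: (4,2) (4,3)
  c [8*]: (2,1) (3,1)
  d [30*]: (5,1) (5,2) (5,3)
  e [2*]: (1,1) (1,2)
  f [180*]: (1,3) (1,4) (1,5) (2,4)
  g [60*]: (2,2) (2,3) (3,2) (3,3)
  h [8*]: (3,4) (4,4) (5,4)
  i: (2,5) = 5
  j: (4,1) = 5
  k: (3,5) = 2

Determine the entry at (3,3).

5

Cage f needs product 180; hence (2,4) = 3.
Cage i is given; hence (2,5) = 5.
Cage k is given, which forces (3,5) = 2.
Cage j is given, leaving (4,1) = 5.
Cage c's pair has product 8, leaving (2,1) = 2.
2 is placed in row 3, leaving (3,1) = 4.
Row 3 now contains 4; hence (3,4) = 1.
2 is placed in column 1, so (5,1) = 3.
2 is placed in column 1, which forces (1,1) = 1.
Cage e's pair has product 2; hence (1,2) = 2.
Column 2 already has 2, so (5,2) = 5.
Row 5 now contains 5; hence (5,3) = 2.
Row 5 now contains 2, leaving (5,4) = 4.
4 is placed in row 5, so (5,5) = 1.
Column 4 already has 4, which forces (1,4) = 5.
Column 2 now contains 5, leaving (3,2) = 3.
Cage g has product 60, which forces (3,3) = 5.
Column 2 already has 3, so (4,2) = 1.
1 is placed in row 4; hence (4,3) = 3.
Column 4 already has 4; hence (4,4) = 2.
Column 5 now contains 1, which forces (4,5) = 4.
3 is placed in column 3, which forces (1,3) = 4.
Column 5 already has 4; hence (1,5) = 3.
Column 2 already has 1, which forces (2,2) = 4.
Cage g needs product 60, which forces (2,3) = 1.
Completed grid: 1 2 4 5 3 / 2 4 1 3 5 / 4 3 5 1 2 / 5 1 3 2 4 / 3 5 2 4 1.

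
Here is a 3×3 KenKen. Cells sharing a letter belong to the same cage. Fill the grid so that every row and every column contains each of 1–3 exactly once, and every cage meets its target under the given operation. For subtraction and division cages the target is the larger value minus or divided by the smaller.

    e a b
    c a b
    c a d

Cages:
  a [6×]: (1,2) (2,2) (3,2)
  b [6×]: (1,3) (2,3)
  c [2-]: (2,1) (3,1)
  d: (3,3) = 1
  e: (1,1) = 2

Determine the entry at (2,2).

3

Cage e is a single given cell, which forces (1,1) = 2.
Row 1 already has 2, so (1,3) = 3.
3 is placed in column 3; hence (2,3) = 2.
Cage d is given; hence (3,3) = 1.
3 is placed in row 1; hence (1,2) = 1.
Cage c's pair has difference 2, leaving (2,1) = 1.
The 3 cells of cage a must have product 6, leaving (2,2) = 3.
Row 3 now contains 1, so (3,1) = 3.
Cage a has product 6, so (3,2) = 2.
Filled in: 2 1 3 / 1 3 2 / 3 2 1.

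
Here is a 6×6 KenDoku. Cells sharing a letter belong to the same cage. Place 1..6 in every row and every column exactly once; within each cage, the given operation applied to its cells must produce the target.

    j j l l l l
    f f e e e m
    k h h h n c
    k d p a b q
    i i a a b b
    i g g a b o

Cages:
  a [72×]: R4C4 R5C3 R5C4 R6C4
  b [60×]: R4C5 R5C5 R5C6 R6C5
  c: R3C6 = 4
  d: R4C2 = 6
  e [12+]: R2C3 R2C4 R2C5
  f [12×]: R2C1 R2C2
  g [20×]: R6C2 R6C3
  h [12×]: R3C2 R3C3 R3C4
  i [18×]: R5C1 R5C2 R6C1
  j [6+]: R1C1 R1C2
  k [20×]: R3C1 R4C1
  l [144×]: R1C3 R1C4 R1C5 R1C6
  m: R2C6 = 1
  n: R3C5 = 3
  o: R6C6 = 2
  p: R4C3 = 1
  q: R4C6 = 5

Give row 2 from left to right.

6 2 3 5 4 1

Cage m is a single given cell, which forces R2C6 = 1.
Cage n is a single given cell; hence R3C5 = 3.
C is a freebie, so R3C6 = 4.
Cage d is given, leaving R4C2 = 6.
P is a freebie, which forces R4C3 = 1.
Cage q is given, so R4C6 = 5.
Cage o is a single given cell, leaving R6C6 = 2.
Row 3 already has 4, which forces R3C1 = 5.
Row 4 already has 5, which forces R4C1 = 4.
Row 4 already has 4, so R4C5 = 2.
Row 4 now contains 2, leaving R4C4 = 3.
Cage b has product 60; hence R5C6 = 6.
Column 6 now contains 6; hence R1C6 = 3.
In row 1, 1 can only go at R1C1, so R1C1 = 1.
The two cells of cage j must have sum 6, which forces R1C2 = 5.
Column 2 now contains 5, leaving R6C2 = 4.
Row 6 now contains 4, which forces R6C3 = 5.
Row 6 now contains 4, so R6C4 = 6.
Row 6 now contains 5; hence R6C5 = 1.
Cage f needs two cells with product 12; hence R2C1 = 6.
Column 2 already has 4; hence R2C2 = 2.
Column 2 now contains 2, so R3C2 = 1.
Cage h has product 12, which forces R3C3 = 6.
1 is placed in row 3, leaving R3C4 = 2.
Cage i needs product 18, so R5C1 = 2.
Cage i has product 18, which forces R5C2 = 3.
The 4 cells of cage a must have product 72, leaving R5C3 = 4.
Cage a has product 72; hence R5C4 = 1.
1 is placed in column 5, which forces R5C5 = 5.
6 is placed in row 6, leaving R6C1 = 3.
4 is placed in column 3, leaving R1C3 = 2.
Column 4 now contains 2, leaving R1C4 = 4.
Cage l needs product 144; hence R1C5 = 6.
4 is placed in column 3, so R2C3 = 3.
Cage e has sum 12, which forces R2C4 = 5.
Column 5 now contains 5, so R2C5 = 4.
The full grid is 1 5 2 4 6 3 / 6 2 3 5 4 1 / 5 1 6 2 3 4 / 4 6 1 3 2 5 / 2 3 4 1 5 6 / 3 4 5 6 1 2.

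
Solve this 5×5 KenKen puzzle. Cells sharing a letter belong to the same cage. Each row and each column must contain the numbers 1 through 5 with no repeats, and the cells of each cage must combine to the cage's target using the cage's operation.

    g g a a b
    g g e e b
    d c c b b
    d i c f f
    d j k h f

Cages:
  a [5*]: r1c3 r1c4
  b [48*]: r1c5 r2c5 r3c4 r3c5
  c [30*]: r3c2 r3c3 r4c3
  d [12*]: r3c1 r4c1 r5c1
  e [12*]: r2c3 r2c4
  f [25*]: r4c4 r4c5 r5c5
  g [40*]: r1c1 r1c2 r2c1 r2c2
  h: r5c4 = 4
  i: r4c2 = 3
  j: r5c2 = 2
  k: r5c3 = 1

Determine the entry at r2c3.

4

I is a freebie, leaving r4c2 = 3.
Cage f has product 25; hence r4c4 = 5.
Cage f has product 25; hence r4c5 = 1.
Cage j is a single given cell; hence r5c2 = 2.
Cage k is given, so r5c3 = 1.
Cage h is given, so r5c4 = 4.
Cage f needs product 25, leaving r5c5 = 5.
Column 3 now contains 1, which forces r1c3 = 5.
Column 4 now contains 5; hence r1c4 = 1.
Cage e needs two cells with product 12, which forces r2c3 = 4.
Column 4 now contains 4, so r2c4 = 3.
3 is placed in row 2, leaving r2c5 = 2.
Cage d has product 12; hence r3c1 = 1.
Column 2 now contains 2, so r3c2 = 5.
Cage c needs product 30; hence r3c3 = 3.
Column 4 now contains 4; hence r3c4 = 2.
Row 3 already has 3, leaving r3c5 = 4.
Row 4 now contains 1; hence r4c1 = 4.
Row 4 now contains 5, so r4c3 = 2.
Row 5 already has 4, leaving r5c1 = 3.
Column 1 now contains 4, so r1c1 = 2.
Row 1 now contains 1, leaving r1c2 = 4.
Column 5 already has 4, so r1c5 = 3.
1 is placed in column 1, leaving r2c1 = 5.
Column 2 already has 5, leaving r2c2 = 1.
Completed grid: 2 4 5 1 3 / 5 1 4 3 2 / 1 5 3 2 4 / 4 3 2 5 1 / 3 2 1 4 5.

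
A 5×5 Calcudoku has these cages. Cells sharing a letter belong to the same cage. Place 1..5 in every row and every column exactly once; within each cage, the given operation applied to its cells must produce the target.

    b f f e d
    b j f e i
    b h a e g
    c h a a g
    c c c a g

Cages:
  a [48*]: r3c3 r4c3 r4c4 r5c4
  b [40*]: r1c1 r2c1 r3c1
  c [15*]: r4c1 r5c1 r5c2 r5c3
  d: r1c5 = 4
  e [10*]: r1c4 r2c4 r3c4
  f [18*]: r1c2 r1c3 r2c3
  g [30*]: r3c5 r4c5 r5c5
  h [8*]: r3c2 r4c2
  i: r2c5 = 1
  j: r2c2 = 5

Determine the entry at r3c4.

5

Cage f needs product 18, leaving r1c2 = 3.
The 3 cells of cage f must have product 18, which forces r1c3 = 2.
Cage d is a single given cell, leaving r1c5 = 4.
Cage j is a single given cell, so r2c2 = 5.
The 3 cells of cage f must have product 18, which forces r2c3 = 3.
Cage i is a single given cell, leaving r2c5 = 1.
Cage c has product 15, which forces r4c1 = 1.
1 is placed in row 4, so r4c3 = 4.
5 is placed in column 2, so r5c2 = 1.
Row 5 already has 1, which forces r5c3 = 5.
Row 1 already has 4, leaving r1c1 = 5.
Row 1 now contains 5, leaving r1c4 = 1.
1 is placed in row 2, leaving r2c4 = 2.
The two cells of cage h must have product 8, which forces r3c2 = 4.
4 is placed in column 3, so r3c3 = 1.
Column 4 now contains 1, so r3c4 = 5.
4 is placed in row 4, which forces r4c2 = 2.
Cage a has product 48, leaving r4c4 = 3.
Row 4 already has 3, which forces r4c5 = 5.
5 is placed in row 5, so r5c1 = 3.
Cage a has product 48, which forces r5c4 = 4.
Row 5 already has 3; hence r5c5 = 2.
Row 2 now contains 2, leaving r2c1 = 4.
Row 3 already has 4; hence r3c1 = 2.
Column 5 already has 2, leaving r3c5 = 3.
Filled in: 5 3 2 1 4 / 4 5 3 2 1 / 2 4 1 5 3 / 1 2 4 3 5 / 3 1 5 4 2.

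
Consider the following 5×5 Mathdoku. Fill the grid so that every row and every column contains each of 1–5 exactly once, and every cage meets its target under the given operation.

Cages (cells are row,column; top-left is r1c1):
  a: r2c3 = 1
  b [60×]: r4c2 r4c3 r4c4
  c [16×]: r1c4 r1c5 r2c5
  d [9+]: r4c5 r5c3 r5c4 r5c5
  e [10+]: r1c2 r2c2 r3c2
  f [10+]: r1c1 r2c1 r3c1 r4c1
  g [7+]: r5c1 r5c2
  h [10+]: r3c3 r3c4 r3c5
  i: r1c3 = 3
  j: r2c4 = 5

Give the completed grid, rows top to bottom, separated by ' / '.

1 5 3 2 4 / 3 4 1 5 2 / 4 1 2 3 5 / 2 3 5 4 1 / 5 2 4 1 3

Cage i is a single given cell; hence r1c3 = 3.
Cage a is a single given cell, leaving r2c3 = 1.
Cage j is a single given cell, which forces r2c4 = 5.
The only place for 5 in row 1 is r1c2.
Cage b has product 60, so r4c3 = 5.
Cage h has sum 10, leaving r3c5 = 5.
The only place for 5 in row 5 is r5c1.
The two cells of cage g must have sum 7, so r5c2 = 2.
Row 5 now contains 2, which forces r5c3 = 4.
The 3 cells of cage e must have sum 10, so r2c2 = 4.
Row 2 already has 4, which forces r2c5 = 2.
Cage e has sum 10; hence r3c2 = 1.
4 is placed in column 3, so r3c3 = 2.
The 3 cells of cage h must have sum 10; hence r3c4 = 3.
Column 2 now contains 4, so r4c2 = 3.
Column 4 now contains 3; hence r4c4 = 4.
The 4 cells of cage d must have sum 9, so r4c5 = 1.
The 4 cells of cage d must have sum 9, so r5c4 = 1.
Cage d needs sum 9, so r5c5 = 3.
Cage f has sum 10, which forces r1c1 = 1.
Column 4 already has 4, leaving r1c4 = 2.
Column 5 already has 1, leaving r1c5 = 4.
Row 2 already has 2; hence r2c1 = 3.
3 is placed in row 3, so r3c1 = 4.
Row 4 now contains 1; hence r4c1 = 2.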